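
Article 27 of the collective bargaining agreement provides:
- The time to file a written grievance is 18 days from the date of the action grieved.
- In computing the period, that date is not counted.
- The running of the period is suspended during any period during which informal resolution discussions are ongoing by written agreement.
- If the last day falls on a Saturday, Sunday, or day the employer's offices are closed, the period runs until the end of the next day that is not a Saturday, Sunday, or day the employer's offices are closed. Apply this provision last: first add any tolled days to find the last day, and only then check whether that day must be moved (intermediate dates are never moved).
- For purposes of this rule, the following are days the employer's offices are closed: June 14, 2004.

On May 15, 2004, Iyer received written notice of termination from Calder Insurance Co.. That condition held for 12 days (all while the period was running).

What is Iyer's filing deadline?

18 days after May 15, 2004 is June 2, 2004.
Tolling adds 12 days: June 2, 2004 + 12 days = June 14, 2004.
June 14, 2004 is a listed holiday. The next qualifying day is June 15, 2004.

June 15, 2004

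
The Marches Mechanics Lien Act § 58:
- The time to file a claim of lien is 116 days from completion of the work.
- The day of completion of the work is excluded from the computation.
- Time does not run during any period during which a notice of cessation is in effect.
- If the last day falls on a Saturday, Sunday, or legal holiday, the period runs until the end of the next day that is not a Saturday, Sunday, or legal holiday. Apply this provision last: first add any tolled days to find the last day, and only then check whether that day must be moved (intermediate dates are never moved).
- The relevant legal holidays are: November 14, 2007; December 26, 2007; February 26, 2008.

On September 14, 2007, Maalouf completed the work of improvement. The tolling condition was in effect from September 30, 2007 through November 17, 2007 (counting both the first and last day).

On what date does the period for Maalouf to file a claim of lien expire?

February 27, 2008

116 days after September 14, 2007 is January 8, 2008.
From September 30, 2007 through November 17, 2007 inclusive is 49 days; tolling adds 49 days: January 8, 2008 + 49 days = February 26, 2008.
February 26, 2008 is a listed holiday. The next qualifying day is February 27, 2008.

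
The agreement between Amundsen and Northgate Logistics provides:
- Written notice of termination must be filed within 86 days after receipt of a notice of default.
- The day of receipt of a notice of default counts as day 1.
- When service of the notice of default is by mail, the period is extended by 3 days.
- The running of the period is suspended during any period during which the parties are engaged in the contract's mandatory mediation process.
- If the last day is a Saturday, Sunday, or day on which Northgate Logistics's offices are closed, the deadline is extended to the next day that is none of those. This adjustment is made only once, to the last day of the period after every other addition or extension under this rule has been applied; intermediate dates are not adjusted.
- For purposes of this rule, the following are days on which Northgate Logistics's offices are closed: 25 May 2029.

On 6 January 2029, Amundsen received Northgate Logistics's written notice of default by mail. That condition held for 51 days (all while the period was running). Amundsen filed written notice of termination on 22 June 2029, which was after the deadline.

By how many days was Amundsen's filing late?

Counting 6 January 2029 as day 1, day 86 is April 1, 2029.
Service was by mail, adding 3 days: April 1, 2029 + 3 days = April 4, 2029.
Tolling adds 51 days: April 4, 2029 + 51 days = May 25, 2029.
May 25, 2029 is a listed holiday; May 26, 2029 is Saturday; May 27, 2029 is Sunday. The next qualifying day is May 28, 2029.
The deadline is May 28, 2029; from May 28, 2029 to June 22, 2029 is 25 days.

25 days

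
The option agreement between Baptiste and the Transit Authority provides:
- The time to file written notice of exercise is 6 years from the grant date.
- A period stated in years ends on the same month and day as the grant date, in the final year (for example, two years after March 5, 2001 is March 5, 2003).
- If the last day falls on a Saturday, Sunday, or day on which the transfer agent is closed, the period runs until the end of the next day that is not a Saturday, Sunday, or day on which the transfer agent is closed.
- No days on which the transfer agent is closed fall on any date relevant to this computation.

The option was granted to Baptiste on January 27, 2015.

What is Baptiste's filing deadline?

January 27, 2021

6 years after January 27, 2015 is January 27, 2021.
January 27, 2021 is a Wednesday and not a day on which the transfer agent is closed, so no extension applies.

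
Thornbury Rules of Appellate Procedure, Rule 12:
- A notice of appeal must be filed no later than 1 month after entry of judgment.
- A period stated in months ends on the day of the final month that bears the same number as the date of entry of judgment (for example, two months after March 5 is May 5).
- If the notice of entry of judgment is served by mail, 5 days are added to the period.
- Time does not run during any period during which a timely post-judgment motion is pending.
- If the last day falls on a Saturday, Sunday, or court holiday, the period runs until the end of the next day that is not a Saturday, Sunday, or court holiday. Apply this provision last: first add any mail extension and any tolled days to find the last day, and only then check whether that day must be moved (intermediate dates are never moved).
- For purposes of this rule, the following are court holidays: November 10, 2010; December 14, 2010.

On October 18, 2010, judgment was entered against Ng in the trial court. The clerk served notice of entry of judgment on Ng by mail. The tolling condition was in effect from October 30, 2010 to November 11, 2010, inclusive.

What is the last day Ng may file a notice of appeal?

1 month after October 18, 2010 is November 18, 2010.
Service was by mail, adding 5 days: November 18, 2010 + 5 days = November 23, 2010.
From October 30, 2010 through November 11, 2010 inclusive is 13 days; tolling adds 13 days: November 23, 2010 + 13 days = December 6, 2010.
December 6, 2010 is a Monday and not a court holiday, so no extension applies.

December 6, 2010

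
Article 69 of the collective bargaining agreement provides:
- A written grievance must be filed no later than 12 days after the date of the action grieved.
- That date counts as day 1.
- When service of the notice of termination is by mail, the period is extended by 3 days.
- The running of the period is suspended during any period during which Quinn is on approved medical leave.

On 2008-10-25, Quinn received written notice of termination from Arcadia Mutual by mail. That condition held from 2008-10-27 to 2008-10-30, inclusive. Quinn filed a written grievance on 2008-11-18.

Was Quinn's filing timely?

Counting 2008-10-25 as day 1, day 12 is November 5, 2008.
Service was by mail, adding 3 days: November 5, 2008 + 3 days = November 8, 2008.
From October 27, 2008 through October 30, 2008 inclusive is 4 days; tolling adds 4 days: November 8, 2008 + 4 days = November 12, 2008.
The deadline is November 12, 2008; the filing on November 18, 2008 is after that date.

No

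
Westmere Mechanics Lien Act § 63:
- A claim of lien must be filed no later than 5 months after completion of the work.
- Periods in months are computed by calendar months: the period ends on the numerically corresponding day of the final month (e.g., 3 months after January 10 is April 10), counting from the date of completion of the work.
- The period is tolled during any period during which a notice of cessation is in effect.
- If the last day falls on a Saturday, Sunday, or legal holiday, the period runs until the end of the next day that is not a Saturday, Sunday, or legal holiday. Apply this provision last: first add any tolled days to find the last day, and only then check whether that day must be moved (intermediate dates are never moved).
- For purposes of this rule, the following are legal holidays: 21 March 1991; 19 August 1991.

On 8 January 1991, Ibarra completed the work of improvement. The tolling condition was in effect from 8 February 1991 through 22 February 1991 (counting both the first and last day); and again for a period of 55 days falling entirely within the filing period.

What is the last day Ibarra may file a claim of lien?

5 months after 8 January 1991 is June 8, 1991.
From February 8, 1991 through February 22, 1991 inclusive is 15 days; tolling adds 15 days: June 8, 1991 + 15 days = June 23, 1991.
Tolling adds 55 days: June 23, 1991 + 55 days = August 17, 1991.
August 17, 1991 is Saturday; August 18, 1991 is Sunday; August 19, 1991 is a listed holiday. The next qualifying day is August 20, 1991.

August 20, 1991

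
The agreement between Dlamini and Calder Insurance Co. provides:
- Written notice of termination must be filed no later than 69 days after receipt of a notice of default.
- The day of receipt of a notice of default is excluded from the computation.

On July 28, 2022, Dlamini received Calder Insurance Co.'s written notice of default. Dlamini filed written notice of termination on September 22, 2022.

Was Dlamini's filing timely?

69 days after July 28, 2022 is October 5, 2022.
The deadline is October 5, 2022; the filing on September 22, 2022 is on or before that date.

Yes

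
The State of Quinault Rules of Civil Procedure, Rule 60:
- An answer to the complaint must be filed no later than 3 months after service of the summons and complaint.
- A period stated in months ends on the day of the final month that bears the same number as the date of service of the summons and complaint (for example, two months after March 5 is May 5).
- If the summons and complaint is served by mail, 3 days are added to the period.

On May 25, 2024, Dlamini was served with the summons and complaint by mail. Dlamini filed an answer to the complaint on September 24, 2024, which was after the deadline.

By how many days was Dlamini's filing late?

3 months after May 25, 2024 is August 25, 2024.
Service was by mail, adding 3 days: August 25, 2024 + 3 days = August 28, 2024.
The deadline is August 28, 2024; from August 28, 2024 to September 24, 2024 is 27 days.

27 days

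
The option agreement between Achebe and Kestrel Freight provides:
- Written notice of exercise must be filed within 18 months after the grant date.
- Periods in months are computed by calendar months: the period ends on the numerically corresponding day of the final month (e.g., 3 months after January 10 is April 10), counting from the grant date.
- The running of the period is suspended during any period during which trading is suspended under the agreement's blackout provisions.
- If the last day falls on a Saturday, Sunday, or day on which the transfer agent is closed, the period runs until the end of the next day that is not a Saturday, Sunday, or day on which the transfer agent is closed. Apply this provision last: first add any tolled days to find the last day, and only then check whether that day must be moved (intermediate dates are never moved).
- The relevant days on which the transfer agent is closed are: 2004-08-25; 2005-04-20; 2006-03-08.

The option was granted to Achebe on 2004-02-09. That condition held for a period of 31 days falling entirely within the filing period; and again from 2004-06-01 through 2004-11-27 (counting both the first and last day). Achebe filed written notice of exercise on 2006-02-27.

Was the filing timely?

Yes

18 months after 2004-02-09 is August 9, 2005.
Tolling adds 31 days: August 9, 2005 + 31 days = September 9, 2005.
From June 1, 2004 through November 27, 2004 inclusive is 180 days; tolling adds 180 days: September 9, 2005 + 180 days = March 8, 2006.
March 8, 2006 is a listed holiday. The next qualifying day is March 9, 2006.
The deadline is March 9, 2006; the filing on February 27, 2006 is on or before that date.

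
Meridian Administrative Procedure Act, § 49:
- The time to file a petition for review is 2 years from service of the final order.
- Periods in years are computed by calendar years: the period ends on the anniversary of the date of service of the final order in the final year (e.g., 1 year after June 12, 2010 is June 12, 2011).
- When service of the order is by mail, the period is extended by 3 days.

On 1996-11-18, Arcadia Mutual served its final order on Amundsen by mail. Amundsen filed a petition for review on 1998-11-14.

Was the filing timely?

Yes

2 years after 1996-11-18 is November 18, 1998.
Service was by mail, adding 3 days: November 18, 1998 + 3 days = November 21, 1998.
The deadline is November 21, 1998; the filing on November 14, 1998 is on or before that date.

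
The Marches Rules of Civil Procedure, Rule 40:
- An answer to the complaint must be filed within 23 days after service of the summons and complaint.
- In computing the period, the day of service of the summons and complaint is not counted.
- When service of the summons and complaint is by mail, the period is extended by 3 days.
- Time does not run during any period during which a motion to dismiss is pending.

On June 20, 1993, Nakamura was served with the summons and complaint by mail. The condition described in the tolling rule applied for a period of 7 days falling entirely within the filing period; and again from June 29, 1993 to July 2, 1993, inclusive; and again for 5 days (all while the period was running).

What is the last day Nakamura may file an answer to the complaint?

August 1, 1993

23 days after June 20, 1993 is July 13, 1993.
Service was by mail, adding 3 days: July 13, 1993 + 3 days = July 16, 1993.
Tolling adds 7 days: July 16, 1993 + 7 days = July 23, 1993.
From June 29, 1993 through July 2, 1993 inclusive is 4 days; tolling adds 4 days: July 23, 1993 + 4 days = July 27, 1993.
Tolling adds 5 days: July 27, 1993 + 5 days = August 1, 1993.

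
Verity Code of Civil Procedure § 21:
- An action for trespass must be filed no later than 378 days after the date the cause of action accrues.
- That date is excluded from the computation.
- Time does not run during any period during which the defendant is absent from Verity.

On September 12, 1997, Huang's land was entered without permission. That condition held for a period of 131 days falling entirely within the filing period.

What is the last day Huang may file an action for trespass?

February 3, 1999

378 days after September 12, 1997 is September 25, 1998.
Tolling adds 131 days: September 25, 1998 + 131 days = February 3, 1999.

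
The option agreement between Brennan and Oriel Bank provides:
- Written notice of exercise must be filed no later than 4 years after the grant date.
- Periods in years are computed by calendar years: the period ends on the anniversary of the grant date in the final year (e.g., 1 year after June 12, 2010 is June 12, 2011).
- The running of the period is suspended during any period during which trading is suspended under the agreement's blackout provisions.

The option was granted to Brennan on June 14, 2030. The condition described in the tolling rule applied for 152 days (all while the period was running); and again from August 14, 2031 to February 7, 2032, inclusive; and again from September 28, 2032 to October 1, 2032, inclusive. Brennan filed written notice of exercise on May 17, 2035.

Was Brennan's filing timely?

4 years after June 14, 2030 is June 14, 2034.
Tolling adds 152 days: June 14, 2034 + 152 days = November 13, 2034.
From August 14, 2031 through February 7, 2032 inclusive is 178 days; tolling adds 178 days: November 13, 2034 + 178 days = May 10, 2035.
From September 28, 2032 through October 1, 2032 inclusive is 4 days; tolling adds 4 days: May 10, 2035 + 4 days = May 14, 2035.
The deadline is May 14, 2035; the filing on May 17, 2035 is after that date.

No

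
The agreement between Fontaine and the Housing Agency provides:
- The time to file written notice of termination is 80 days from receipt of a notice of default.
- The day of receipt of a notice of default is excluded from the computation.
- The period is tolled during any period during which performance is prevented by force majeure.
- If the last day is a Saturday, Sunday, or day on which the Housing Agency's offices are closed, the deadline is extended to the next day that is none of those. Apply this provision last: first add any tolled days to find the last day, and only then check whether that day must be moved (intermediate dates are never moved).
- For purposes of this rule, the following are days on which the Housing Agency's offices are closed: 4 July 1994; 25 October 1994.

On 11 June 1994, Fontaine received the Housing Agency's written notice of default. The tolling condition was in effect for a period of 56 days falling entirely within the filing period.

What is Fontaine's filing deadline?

80 days after 11 June 1994 is August 30, 1994.
Tolling adds 56 days: August 30, 1994 + 56 days = October 25, 1994.
October 25, 1994 is a listed holiday. The next qualifying day is October 26, 1994.

October 26, 1994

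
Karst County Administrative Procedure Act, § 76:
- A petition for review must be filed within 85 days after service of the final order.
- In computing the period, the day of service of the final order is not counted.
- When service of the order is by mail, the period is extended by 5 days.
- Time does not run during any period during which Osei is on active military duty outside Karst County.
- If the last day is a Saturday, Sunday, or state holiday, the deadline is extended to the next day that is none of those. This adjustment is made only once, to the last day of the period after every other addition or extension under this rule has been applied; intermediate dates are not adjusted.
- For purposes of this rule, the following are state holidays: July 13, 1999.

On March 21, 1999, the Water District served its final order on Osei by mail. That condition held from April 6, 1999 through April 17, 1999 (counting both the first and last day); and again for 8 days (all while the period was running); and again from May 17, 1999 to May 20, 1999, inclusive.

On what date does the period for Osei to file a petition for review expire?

85 days after March 21, 1999 is June 14, 1999.
Service was by mail, adding 5 days: June 14, 1999 + 5 days = June 19, 1999.
From April 6, 1999 through April 17, 1999 inclusive is 12 days; tolling adds 12 days: June 19, 1999 + 12 days = July 1, 1999.
Tolling adds 8 days: July 1, 1999 + 8 days = July 9, 1999.
From May 17, 1999 through May 20, 1999 inclusive is 4 days; tolling adds 4 days: July 9, 1999 + 4 days = July 13, 1999.
July 13, 1999 is a listed holiday. The next qualifying day is July 14, 1999.

July 14, 1999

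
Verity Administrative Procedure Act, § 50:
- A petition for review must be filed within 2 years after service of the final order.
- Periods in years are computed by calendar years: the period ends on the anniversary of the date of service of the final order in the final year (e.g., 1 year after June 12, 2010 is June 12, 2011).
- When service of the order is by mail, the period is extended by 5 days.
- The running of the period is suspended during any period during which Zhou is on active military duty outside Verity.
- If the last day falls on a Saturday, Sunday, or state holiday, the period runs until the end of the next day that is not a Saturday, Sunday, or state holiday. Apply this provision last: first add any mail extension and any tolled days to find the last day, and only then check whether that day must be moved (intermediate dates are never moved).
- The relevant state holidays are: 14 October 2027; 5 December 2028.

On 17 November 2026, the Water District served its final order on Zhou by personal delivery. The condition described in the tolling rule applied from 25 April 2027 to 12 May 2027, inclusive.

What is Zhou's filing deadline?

2 years after 17 November 2026 is November 17, 2028.
Service was not by mail, so no mail extension applies.
From April 25, 2027 through May 12, 2027 inclusive is 18 days; tolling adds 18 days: November 17, 2028 + 18 days = December 5, 2028.
December 5, 2028 is a listed holiday. The next qualifying day is December 6, 2028.

December 6, 2028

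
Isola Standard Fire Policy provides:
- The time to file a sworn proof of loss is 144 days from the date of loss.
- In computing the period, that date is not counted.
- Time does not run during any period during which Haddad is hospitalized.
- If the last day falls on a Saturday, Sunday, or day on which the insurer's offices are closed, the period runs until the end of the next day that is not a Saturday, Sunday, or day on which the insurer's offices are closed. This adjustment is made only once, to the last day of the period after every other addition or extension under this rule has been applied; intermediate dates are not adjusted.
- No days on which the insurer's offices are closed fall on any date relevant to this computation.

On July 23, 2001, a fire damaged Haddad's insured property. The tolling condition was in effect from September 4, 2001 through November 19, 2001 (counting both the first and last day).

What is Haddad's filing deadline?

March 1, 2002

144 days after July 23, 2001 is December 14, 2001.
From September 4, 2001 through November 19, 2001 inclusive is 77 days; tolling adds 77 days: December 14, 2001 + 77 days = March 1, 2002.
March 1, 2002 is a Friday and not a day on which the insurer's offices are closed, so no extension applies.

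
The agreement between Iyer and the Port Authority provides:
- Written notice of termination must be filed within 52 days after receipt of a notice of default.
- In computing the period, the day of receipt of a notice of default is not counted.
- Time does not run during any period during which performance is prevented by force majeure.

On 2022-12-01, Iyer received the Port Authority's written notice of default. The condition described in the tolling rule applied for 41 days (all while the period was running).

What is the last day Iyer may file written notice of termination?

52 days after 2022-12-01 is January 22, 2023.
Tolling adds 41 days: January 22, 2023 + 41 days = March 4, 2023.

March 4, 2023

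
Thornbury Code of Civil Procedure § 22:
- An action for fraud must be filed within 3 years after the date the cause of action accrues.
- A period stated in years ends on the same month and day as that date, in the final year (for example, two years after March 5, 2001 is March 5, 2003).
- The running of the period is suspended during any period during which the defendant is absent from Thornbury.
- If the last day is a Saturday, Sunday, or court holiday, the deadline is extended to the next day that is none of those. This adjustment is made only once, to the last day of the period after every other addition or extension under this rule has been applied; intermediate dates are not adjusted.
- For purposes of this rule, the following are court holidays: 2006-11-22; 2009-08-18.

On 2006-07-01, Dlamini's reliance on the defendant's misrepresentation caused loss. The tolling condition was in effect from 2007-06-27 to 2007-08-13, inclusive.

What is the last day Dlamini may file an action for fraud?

August 19, 2009

3 years after 2006-07-01 is July 1, 2009.
From June 27, 2007 through August 13, 2007 inclusive is 48 days; tolling adds 48 days: July 1, 2009 + 48 days = August 18, 2009.
August 18, 2009 is a listed holiday. The next qualifying day is August 19, 2009.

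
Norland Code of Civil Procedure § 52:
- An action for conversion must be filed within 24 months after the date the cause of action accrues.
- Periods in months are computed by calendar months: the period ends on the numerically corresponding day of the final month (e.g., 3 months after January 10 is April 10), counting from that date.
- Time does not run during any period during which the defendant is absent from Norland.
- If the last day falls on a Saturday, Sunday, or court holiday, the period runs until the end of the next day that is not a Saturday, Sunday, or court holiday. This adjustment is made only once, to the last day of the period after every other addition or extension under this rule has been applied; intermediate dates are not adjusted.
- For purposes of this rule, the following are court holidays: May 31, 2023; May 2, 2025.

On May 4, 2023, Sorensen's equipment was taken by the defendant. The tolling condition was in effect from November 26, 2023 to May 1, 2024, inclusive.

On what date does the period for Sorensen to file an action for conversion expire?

24 months after May 4, 2023 is May 4, 2025.
From November 26, 2023 through May 1, 2024 inclusive is 158 days; tolling adds 158 days: May 4, 2025 + 158 days = October 9, 2025.
October 9, 2025 is a Thursday and not a court holiday, so no extension applies.

October 9, 2025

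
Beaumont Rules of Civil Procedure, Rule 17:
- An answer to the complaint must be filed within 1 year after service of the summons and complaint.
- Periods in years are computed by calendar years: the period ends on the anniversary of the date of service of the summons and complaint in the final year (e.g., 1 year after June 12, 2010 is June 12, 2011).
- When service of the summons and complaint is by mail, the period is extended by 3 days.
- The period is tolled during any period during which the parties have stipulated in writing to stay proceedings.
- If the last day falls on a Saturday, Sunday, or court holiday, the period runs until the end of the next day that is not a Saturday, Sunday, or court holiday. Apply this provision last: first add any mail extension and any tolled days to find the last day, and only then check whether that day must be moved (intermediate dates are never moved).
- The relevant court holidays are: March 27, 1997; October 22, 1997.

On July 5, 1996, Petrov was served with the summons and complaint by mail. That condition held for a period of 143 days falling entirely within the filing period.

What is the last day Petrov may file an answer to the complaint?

1 year after July 5, 1996 is July 5, 1997.
Service was by mail, adding 3 days: July 5, 1997 + 3 days = July 8, 1997.
Tolling adds 143 days: July 8, 1997 + 143 days = November 28, 1997.
November 28, 1997 is a Friday and not a court holiday, so no extension applies.

November 28, 1997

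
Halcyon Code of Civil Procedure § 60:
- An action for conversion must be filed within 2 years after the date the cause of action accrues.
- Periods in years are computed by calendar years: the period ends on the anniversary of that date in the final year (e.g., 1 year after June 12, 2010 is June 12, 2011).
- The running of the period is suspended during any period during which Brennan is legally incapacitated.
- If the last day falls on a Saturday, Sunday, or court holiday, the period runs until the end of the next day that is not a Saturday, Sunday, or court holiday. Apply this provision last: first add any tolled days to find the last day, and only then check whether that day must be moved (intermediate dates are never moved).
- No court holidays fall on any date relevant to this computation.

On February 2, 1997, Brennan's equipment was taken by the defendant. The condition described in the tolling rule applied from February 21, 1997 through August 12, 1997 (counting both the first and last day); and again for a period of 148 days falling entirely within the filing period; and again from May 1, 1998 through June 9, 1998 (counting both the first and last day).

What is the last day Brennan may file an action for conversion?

2 years after February 2, 1997 is February 2, 1999.
From February 21, 1997 through August 12, 1997 inclusive is 173 days; tolling adds 173 days: February 2, 1999 + 173 days = July 25, 1999.
Tolling adds 148 days: July 25, 1999 + 148 days = December 20, 1999.
From May 1, 1998 through June 9, 1998 inclusive is 40 days; tolling adds 40 days: December 20, 1999 + 40 days = January 29, 2000.
January 29, 2000 is Saturday; January 30, 2000 is Sunday. The next qualifying day is January 31, 2000.

January 31, 2000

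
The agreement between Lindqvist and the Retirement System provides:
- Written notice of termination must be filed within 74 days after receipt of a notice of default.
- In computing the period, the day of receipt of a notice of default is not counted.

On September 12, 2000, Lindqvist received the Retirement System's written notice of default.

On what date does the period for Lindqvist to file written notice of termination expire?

November 25, 2000

74 days after September 12, 2000 is November 25, 2000.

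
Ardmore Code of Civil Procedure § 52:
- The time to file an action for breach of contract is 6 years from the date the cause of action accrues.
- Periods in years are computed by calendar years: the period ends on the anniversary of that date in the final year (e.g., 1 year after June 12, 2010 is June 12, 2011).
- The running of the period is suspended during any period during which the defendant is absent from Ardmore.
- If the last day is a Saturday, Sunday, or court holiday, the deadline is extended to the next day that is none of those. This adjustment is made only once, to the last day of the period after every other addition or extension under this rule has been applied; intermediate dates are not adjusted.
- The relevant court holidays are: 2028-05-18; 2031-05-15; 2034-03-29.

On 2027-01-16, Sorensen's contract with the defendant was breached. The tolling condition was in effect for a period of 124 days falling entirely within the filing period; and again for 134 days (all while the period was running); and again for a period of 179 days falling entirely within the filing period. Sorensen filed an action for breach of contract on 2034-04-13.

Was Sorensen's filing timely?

6 years after 2027-01-16 is January 16, 2033.
Tolling adds 124 days: January 16, 2033 + 124 days = May 20, 2033.
Tolling adds 134 days: May 20, 2033 + 134 days = October 1, 2033.
Tolling adds 179 days: October 1, 2033 + 179 days = March 29, 2034.
March 29, 2034 is a listed holiday. The next qualifying day is March 30, 2034.
The deadline is March 30, 2034; the filing on April 13, 2034 is after that date.

No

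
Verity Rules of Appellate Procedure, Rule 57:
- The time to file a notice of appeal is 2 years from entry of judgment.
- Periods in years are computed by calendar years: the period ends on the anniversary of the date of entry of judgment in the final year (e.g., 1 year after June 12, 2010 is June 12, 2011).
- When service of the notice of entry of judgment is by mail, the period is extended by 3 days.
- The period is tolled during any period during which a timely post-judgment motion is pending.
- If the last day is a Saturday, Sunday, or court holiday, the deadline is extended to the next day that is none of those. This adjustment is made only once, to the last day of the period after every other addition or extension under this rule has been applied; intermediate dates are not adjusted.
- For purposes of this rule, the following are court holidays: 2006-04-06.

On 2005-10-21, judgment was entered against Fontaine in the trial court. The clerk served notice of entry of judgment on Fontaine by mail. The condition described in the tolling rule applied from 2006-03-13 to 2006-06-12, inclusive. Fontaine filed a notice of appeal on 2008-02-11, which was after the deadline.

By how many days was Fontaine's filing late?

18 days

2 years after 2005-10-21 is October 21, 2007.
Service was by mail, adding 3 days: October 21, 2007 + 3 days = October 24, 2007.
From March 13, 2006 through June 12, 2006 inclusive is 92 days; tolling adds 92 days: October 24, 2007 + 92 days = January 24, 2008.
January 24, 2008 is a Thursday and not a court holiday, so no extension applies.
The deadline is January 24, 2008; from January 24, 2008 to February 11, 2008 is 18 days.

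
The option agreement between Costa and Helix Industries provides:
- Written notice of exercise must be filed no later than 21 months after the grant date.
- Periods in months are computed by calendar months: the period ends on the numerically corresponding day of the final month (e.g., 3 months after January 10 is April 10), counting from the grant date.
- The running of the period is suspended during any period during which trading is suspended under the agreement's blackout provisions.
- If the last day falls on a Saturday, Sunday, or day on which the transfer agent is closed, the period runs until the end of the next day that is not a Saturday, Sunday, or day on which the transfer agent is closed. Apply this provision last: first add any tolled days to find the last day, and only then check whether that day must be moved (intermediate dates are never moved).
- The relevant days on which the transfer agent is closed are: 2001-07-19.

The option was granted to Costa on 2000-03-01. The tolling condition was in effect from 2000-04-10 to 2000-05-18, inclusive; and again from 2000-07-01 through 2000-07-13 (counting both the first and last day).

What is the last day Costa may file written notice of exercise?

January 22, 2002

21 months after 2000-03-01 is December 1, 2001.
From April 10, 2000 through May 18, 2000 inclusive is 39 days; tolling adds 39 days: December 1, 2001 + 39 days = January 9, 2002.
From July 1, 2000 through July 13, 2000 inclusive is 13 days; tolling adds 13 days: January 9, 2002 + 13 days = January 22, 2002.
January 22, 2002 is a Tuesday and not a day on which the transfer agent is closed, so no extension applies.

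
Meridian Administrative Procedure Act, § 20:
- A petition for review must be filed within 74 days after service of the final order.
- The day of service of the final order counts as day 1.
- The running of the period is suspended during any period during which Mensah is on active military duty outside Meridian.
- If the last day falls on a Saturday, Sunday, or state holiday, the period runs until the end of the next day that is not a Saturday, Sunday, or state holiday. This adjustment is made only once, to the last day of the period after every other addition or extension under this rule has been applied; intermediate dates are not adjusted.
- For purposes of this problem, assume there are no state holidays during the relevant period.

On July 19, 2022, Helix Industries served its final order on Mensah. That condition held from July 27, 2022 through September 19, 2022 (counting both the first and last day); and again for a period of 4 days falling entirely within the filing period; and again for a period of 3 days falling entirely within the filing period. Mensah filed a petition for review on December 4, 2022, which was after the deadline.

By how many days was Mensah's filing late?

3 days

Counting July 19, 2022 as day 1, day 74 is September 30, 2022.
From July 27, 2022 through September 19, 2022 inclusive is 55 days; tolling adds 55 days: September 30, 2022 + 55 days = November 24, 2022.
Tolling adds 4 days: November 24, 2022 + 4 days = November 28, 2022.
Tolling adds 3 days: November 28, 2022 + 3 days = December 1, 2022.
December 1, 2022 is a Thursday and not a state holiday, so no extension applies.
The deadline is December 1, 2022; from December 1, 2022 to December 4, 2022 is 3 days.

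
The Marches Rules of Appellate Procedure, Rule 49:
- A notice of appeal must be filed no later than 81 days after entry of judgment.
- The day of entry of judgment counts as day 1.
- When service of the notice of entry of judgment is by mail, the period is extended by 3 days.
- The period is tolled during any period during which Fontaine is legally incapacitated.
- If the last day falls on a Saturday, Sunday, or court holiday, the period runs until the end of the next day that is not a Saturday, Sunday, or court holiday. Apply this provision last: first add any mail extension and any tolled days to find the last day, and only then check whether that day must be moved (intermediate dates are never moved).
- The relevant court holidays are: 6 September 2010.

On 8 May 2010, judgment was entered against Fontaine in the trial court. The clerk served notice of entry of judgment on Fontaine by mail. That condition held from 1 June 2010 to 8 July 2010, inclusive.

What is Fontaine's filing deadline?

September 7, 2010

Counting 8 May 2010 as day 1, day 81 is July 27, 2010.
Service was by mail, adding 3 days: July 27, 2010 + 3 days = July 30, 2010.
From June 1, 2010 through July 8, 2010 inclusive is 38 days; tolling adds 38 days: July 30, 2010 + 38 days = September 6, 2010.
September 6, 2010 is a listed holiday. The next qualifying day is September 7, 2010.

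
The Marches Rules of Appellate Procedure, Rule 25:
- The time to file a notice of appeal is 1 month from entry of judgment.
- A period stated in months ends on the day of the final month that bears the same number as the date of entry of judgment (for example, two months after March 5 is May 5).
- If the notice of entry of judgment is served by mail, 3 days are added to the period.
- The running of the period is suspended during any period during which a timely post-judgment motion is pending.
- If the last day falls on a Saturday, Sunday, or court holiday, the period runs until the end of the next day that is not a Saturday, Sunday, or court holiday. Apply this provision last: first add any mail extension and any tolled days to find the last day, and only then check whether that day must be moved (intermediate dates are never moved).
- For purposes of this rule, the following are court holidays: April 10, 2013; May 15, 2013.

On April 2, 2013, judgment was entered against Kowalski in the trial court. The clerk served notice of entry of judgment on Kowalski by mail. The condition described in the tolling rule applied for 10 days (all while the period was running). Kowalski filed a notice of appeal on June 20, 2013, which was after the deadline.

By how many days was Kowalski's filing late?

35 days

1 month after April 2, 2013 is May 2, 2013.
Service was by mail, adding 3 days: May 2, 2013 + 3 days = May 5, 2013.
Tolling adds 10 days: May 5, 2013 + 10 days = May 15, 2013.
May 15, 2013 is a listed holiday. The next qualifying day is May 16, 2013.
The deadline is May 16, 2013; from May 16, 2013 to June 20, 2013 is 35 days.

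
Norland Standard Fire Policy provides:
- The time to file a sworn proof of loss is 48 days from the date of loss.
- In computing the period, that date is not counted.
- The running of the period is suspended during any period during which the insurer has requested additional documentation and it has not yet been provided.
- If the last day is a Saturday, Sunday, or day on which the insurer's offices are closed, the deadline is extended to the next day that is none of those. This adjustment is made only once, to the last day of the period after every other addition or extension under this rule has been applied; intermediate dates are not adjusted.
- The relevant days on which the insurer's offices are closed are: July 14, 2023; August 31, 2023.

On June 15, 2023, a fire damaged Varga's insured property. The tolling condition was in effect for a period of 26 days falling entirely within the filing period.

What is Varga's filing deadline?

August 28, 2023

48 days after June 15, 2023 is August 2, 2023.
Tolling adds 26 days: August 2, 2023 + 26 days = August 28, 2023.
August 28, 2023 is a Monday and not a day on which the insurer's offices are closed, so no extension applies.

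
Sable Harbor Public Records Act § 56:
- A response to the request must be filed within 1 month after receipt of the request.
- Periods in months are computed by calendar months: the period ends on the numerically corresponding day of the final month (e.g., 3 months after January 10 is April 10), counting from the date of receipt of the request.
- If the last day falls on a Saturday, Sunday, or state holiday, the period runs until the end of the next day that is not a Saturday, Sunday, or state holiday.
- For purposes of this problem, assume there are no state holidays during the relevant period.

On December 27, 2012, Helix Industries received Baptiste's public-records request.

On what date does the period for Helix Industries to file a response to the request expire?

January 28, 2013

1 month after December 27, 2012 is January 27, 2013.
January 27, 2013 is Sunday. The next qualifying day is January 28, 2013.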